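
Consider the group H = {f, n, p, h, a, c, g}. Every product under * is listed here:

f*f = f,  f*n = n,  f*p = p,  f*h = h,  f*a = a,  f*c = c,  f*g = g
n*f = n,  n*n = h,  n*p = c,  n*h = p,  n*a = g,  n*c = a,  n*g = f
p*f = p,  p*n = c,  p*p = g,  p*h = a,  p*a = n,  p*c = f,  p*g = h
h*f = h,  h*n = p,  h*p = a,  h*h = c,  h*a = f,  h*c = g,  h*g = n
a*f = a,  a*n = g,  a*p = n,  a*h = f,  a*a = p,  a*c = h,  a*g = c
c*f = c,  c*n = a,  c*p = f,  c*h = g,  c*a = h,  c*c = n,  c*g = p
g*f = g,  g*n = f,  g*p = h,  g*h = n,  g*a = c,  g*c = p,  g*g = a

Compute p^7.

f

p^1 = p
p^2 = p * p = g
p^3 = g * p = h
p^4 = h * p = a
p^5 = a * p = n
p^6 = n * p = c
p^7 = c * p = f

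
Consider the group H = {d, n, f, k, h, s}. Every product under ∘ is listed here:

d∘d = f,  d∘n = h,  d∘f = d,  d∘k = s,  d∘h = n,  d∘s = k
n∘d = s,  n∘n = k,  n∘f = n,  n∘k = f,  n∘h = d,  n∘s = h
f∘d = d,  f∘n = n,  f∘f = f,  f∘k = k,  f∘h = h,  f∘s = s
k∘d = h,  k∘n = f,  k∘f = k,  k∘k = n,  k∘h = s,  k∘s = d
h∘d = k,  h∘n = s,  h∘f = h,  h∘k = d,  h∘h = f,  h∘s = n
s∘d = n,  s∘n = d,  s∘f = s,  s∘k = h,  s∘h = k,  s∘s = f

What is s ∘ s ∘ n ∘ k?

s ∘ s = f
f ∘ n = n
n ∘ k = f
(Structurally, H here is isomorphic to the symmetric group S_3.)

f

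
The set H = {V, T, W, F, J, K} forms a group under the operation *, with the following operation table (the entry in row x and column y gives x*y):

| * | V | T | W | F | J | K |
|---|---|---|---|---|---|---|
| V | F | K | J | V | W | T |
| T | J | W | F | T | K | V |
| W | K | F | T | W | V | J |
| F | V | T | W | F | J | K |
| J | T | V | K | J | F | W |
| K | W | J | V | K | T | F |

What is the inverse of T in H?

W

First locate the identity: row F matches the header, so F is the identity.
Scan row T for F: T*W = F. Hence T^(-1) = W.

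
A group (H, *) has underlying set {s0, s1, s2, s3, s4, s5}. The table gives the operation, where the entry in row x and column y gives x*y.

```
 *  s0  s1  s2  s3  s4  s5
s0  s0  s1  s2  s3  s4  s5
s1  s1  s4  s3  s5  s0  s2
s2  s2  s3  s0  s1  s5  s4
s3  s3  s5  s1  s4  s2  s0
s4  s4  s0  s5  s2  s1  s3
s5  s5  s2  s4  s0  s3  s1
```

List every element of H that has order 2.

Identity is s0. Compute the order of each non-identity element by repeated multiplication:
  s1: s1 → s4 → s0  (order 3)
  s2: s2 → s0  (order 2)
  s3: s3 → s4 → s2 → s1 → s5 → s0  (order 6)
  s4: s4 → s1 → s0  (order 3)
  s5: s5 → s1 → s2 → s4 → s3 → s0  (order 6)
Elements of order 2: {s2}.

{s2}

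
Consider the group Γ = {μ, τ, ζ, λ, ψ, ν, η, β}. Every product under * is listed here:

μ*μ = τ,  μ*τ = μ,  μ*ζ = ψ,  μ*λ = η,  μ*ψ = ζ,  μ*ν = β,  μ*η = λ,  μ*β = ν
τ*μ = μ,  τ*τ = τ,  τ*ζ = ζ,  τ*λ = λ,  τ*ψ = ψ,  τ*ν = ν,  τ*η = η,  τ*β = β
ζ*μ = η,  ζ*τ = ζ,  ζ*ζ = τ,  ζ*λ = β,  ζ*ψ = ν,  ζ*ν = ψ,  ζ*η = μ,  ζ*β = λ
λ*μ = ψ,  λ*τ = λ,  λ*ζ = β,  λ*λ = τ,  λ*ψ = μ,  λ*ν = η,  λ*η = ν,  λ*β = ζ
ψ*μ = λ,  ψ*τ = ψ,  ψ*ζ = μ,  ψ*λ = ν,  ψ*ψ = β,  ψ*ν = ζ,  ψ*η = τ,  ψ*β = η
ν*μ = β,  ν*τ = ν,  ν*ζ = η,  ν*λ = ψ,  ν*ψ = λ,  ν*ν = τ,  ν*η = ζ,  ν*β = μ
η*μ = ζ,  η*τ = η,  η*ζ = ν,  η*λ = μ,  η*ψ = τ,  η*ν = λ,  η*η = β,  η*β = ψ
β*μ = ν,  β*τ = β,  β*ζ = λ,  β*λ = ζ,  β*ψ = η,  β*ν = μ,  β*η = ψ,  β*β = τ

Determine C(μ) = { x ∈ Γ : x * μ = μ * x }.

{β, μ, ν, τ}

Compare row μ with column μ entry by entry.
β * μ = ν = μ * β, so β commutes with μ.
ζ * μ = η but μ * ζ = ψ, so ζ does not.
Collecting the elements that commute with μ: C(μ) = {β, μ, ν, τ}.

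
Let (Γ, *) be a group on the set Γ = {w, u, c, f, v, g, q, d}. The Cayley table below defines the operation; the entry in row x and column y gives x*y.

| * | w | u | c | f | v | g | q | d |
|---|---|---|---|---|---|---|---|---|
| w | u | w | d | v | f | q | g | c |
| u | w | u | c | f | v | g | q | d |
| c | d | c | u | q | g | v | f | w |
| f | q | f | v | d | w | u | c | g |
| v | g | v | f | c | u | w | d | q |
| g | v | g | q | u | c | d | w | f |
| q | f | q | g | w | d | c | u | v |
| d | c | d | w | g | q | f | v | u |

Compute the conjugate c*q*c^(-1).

The identity is u. In row c, the entry u sits in column c, so c^(-1) = c.
c*q = f
f*c = v

v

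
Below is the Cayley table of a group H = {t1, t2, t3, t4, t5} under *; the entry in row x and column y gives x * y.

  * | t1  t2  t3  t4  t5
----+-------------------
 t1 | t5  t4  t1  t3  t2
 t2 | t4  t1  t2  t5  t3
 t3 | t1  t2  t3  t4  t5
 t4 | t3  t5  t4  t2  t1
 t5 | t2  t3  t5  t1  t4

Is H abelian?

Yes

Check whether the table is symmetric across its main diagonal.
Every entry (row x, col y) equals the entry (row y, col x), so H is abelian.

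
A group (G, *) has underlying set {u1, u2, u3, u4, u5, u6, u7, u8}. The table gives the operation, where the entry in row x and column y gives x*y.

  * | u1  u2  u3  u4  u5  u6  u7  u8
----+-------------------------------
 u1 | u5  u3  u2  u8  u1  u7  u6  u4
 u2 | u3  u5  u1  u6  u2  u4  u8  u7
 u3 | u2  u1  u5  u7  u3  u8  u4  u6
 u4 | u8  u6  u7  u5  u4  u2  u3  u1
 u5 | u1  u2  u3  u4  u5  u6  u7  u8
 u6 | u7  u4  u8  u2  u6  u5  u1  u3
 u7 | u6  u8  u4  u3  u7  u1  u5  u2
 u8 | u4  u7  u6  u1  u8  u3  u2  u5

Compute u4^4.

u4^1 = u4
u4^2 = u4*u4 = u5
u4^3 = u5*u4 = u4
u4^4 = u4*u4 = u5
(Structurally, G here is isomorphic to the elementary abelian group (Z_2)^3.)

u5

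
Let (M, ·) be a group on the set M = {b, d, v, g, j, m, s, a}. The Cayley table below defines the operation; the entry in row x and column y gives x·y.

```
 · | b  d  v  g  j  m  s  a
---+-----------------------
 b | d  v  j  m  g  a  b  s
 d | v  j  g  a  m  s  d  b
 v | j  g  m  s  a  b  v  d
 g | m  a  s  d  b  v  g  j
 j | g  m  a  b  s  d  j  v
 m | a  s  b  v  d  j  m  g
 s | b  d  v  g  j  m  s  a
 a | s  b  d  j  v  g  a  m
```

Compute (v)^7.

g

v^1 = v
v^2 = v·v = m
v^3 = m·v = b
v^4 = b·v = j
v^5 = j·v = a
v^6 = a·v = d
v^7 = d·v = g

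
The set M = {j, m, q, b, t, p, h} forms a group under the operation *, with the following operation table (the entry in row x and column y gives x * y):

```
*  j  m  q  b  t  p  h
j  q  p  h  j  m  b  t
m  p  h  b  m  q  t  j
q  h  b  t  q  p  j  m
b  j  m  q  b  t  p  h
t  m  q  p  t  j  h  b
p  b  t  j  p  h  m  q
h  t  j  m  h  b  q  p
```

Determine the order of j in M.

7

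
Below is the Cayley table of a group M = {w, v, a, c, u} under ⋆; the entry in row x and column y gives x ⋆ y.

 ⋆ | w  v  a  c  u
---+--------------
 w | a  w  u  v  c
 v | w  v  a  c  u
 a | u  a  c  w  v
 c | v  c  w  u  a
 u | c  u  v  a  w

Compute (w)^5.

v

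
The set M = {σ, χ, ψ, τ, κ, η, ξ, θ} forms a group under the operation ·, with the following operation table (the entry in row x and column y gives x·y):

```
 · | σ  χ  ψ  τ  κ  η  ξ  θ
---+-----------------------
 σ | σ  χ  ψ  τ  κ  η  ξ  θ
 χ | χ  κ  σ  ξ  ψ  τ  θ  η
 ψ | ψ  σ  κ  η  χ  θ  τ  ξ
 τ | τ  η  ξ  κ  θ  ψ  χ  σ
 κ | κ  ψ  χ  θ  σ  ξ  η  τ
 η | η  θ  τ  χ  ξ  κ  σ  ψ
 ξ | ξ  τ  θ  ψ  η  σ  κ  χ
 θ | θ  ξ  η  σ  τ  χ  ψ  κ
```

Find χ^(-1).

First locate the identity: row σ matches the header, so σ is the identity.
Scan row χ for σ: χ·ψ = σ. Hence χ^(-1) = ψ.

ψ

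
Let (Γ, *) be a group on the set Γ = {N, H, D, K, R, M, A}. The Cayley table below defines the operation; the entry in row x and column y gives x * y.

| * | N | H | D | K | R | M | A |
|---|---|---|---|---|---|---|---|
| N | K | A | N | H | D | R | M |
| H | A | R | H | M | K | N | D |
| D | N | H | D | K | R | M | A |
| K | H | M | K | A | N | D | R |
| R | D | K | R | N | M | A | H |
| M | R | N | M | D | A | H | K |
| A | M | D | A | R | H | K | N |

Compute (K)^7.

D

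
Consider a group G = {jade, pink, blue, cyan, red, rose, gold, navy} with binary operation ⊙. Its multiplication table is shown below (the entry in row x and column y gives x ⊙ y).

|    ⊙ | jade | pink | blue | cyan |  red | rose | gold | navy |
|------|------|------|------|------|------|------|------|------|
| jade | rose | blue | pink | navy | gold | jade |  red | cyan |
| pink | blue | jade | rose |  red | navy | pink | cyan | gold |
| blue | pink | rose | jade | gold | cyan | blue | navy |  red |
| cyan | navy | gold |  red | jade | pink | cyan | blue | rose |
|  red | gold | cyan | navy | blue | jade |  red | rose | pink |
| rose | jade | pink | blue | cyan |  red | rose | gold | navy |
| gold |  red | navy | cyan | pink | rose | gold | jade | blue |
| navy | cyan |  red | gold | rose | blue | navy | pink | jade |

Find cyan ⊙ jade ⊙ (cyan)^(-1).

jade

The identity is rose. In row cyan, the entry rose sits in column navy, so cyan^(-1) = navy.
cyan ⊙ jade = navy
navy ⊙ navy = jade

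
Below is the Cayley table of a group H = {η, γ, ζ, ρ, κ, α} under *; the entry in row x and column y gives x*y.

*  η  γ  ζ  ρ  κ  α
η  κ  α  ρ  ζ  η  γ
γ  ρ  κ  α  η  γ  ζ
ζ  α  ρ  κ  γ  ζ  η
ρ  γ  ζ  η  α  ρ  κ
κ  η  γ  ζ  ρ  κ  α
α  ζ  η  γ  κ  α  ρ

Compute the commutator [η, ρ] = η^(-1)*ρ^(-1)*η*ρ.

Identity is κ; from the table η^(-1) = η and ρ^(-1) = α.
η*α = γ
γ*η = ρ
ρ*ρ = α

α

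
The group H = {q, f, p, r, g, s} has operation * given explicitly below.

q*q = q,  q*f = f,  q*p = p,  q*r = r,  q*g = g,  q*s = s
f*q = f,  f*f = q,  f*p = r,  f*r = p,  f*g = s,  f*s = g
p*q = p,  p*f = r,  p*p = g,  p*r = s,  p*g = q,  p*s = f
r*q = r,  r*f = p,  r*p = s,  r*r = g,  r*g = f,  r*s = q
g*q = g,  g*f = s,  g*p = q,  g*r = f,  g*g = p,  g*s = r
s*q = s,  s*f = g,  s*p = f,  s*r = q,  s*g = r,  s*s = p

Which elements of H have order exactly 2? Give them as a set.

Identity is q. Compute the order of each non-identity element by repeated multiplication:
  f: f → q  (order 2)
  p: p → g → q  (order 3)
  r: r → g → f → p → s → q  (order 6)
  g: g → p → q  (order 3)
  s: s → p → f → g → r → q  (order 6)
Elements of order 2: {f}.
(Structurally, H here is isomorphic to the cyclic group Z_6.)

{f}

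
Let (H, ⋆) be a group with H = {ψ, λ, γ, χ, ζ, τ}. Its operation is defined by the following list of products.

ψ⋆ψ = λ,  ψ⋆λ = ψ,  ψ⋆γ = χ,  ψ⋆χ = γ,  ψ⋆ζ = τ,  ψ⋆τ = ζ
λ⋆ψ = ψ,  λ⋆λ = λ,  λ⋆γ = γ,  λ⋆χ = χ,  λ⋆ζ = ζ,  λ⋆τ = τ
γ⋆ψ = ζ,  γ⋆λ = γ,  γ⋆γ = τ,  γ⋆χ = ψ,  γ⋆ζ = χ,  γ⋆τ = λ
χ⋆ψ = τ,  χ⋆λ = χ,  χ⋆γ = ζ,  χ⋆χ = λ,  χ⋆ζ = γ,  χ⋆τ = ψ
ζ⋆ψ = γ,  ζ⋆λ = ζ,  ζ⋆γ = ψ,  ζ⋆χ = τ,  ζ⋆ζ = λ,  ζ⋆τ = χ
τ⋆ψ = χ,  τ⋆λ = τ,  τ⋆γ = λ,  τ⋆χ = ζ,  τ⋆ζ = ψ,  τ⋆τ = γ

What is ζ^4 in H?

λ

ζ^1 = ζ
ζ^2 = ζ ⋆ ζ = λ
ζ^3 = λ ⋆ ζ = ζ
ζ^4 = ζ ⋆ ζ = λ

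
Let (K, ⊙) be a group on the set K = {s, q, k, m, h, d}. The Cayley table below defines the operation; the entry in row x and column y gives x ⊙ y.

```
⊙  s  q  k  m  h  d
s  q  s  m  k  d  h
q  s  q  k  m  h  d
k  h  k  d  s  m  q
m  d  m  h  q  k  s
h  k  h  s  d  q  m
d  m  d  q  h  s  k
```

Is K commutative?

No

d ⊙ h = s but h ⊙ d = m.
Since d and h do not commute, K is not abelian.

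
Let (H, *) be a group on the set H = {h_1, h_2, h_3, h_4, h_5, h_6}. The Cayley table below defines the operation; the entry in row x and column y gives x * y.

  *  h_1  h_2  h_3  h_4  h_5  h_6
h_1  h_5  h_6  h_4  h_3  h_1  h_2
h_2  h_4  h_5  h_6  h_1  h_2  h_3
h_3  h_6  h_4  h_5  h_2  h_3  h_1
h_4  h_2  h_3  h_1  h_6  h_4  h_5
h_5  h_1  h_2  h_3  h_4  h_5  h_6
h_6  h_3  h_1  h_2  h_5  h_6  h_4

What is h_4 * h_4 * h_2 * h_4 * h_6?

h_1

h_4 * h_4 = h_6
h_6 * h_2 = h_1
h_1 * h_4 = h_3
h_3 * h_6 = h_1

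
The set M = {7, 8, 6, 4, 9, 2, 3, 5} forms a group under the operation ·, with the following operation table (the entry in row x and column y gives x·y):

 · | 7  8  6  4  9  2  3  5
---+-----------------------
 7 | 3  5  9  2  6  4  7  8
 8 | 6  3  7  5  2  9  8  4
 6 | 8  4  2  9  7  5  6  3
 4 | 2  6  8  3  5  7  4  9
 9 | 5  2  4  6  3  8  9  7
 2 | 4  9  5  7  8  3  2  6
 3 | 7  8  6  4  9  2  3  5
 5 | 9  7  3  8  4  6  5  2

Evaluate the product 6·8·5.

9

6·8 = 4
4·5 = 9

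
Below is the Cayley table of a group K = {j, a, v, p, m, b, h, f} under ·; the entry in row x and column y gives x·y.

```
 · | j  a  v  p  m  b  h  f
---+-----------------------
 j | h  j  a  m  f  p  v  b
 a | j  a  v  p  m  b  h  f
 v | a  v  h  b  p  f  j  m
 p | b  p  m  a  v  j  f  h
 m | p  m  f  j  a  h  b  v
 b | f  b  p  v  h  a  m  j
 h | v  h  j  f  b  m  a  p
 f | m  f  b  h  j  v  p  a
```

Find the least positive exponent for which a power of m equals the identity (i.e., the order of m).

2

The identity element is a (its row matches the header).
m^1 = m
m^2 = m·m = a
The first power of m equal to the identity is m^2, so ord(m) = 2.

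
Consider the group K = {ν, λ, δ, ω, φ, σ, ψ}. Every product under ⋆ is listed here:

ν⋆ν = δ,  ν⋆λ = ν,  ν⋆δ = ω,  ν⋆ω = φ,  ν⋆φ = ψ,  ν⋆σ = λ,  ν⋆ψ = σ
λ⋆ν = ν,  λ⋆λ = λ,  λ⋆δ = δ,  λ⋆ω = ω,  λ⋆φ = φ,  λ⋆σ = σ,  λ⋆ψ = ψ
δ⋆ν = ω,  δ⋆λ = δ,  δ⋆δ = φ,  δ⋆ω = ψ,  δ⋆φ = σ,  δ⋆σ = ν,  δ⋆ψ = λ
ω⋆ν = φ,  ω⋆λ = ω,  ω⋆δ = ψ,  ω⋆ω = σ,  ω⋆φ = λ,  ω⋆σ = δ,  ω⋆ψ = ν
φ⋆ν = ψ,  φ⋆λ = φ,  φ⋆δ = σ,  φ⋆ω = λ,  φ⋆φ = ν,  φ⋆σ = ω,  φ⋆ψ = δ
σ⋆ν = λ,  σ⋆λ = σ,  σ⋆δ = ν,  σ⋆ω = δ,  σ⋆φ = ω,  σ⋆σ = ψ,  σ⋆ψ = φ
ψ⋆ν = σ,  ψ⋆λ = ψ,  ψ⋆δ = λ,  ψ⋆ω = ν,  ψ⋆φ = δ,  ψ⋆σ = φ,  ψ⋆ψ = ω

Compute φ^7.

φ^1 = φ
φ^2 = φ ⋆ φ = ν
φ^3 = ν ⋆ φ = ψ
φ^4 = ψ ⋆ φ = δ
φ^5 = δ ⋆ φ = σ
φ^6 = σ ⋆ φ = ω
φ^7 = ω ⋆ φ = λ
(Structurally, K here is isomorphic to the cyclic group Z_7.)

λ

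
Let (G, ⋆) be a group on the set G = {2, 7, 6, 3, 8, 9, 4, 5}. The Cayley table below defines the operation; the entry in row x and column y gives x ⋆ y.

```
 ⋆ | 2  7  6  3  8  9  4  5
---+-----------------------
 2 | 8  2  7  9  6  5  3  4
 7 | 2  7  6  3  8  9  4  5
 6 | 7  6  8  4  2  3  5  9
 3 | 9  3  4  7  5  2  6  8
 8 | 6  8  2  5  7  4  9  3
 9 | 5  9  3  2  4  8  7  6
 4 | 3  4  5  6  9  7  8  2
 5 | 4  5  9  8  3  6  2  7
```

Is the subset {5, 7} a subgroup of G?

Yes

{5, 7} contains the identity 7.
Checking products: every product of two elements of {5, 7} (read from the table) lies in {5, 7}, so the set is closed.
In a finite group, a nonempty closed subset is a subgroup. So {5, 7} ≤ G.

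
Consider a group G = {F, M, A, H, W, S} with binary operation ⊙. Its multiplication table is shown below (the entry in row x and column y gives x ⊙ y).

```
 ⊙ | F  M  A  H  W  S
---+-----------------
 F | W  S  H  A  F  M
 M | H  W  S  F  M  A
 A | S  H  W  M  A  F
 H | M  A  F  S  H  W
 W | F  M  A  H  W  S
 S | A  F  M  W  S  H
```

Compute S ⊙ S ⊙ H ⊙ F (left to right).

S ⊙ S = H
H ⊙ H = S
S ⊙ F = A

A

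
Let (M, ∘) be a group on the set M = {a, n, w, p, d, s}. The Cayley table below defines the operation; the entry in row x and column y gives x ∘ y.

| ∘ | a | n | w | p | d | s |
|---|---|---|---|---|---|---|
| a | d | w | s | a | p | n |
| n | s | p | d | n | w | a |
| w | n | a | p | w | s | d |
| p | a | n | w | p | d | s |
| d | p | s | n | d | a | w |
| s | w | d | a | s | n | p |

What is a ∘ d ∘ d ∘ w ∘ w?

d

a ∘ d = p
p ∘ d = d
d ∘ w = n
n ∘ w = d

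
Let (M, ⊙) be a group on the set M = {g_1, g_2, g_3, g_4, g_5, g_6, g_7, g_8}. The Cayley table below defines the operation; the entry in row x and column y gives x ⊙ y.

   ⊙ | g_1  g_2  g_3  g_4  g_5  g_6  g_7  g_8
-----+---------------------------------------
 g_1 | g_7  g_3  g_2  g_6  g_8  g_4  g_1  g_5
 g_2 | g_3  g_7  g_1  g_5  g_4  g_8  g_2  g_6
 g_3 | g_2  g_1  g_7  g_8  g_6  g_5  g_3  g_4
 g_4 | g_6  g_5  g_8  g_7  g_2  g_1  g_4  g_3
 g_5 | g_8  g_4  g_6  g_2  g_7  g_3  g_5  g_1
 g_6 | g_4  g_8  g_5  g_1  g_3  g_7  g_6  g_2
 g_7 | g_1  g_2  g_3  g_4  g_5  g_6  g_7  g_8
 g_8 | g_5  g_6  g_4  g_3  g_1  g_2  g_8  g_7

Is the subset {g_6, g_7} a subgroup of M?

{g_6, g_7} contains the identity g_7.
Checking products: every product of two elements of {g_6, g_7} (read from the table) lies in {g_6, g_7}, so the set is closed.
In a finite group, a nonempty closed subset is a subgroup. So {g_6, g_7} ≤ M.

Yes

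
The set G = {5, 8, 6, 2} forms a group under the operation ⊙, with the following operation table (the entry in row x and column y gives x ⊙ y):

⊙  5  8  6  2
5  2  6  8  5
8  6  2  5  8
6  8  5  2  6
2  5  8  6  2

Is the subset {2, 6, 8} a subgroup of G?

8 ⊙ 6 = 5, which is not in {2, 6, 8}.
The subset is not closed under ⊙, so it is not a subgroup.

No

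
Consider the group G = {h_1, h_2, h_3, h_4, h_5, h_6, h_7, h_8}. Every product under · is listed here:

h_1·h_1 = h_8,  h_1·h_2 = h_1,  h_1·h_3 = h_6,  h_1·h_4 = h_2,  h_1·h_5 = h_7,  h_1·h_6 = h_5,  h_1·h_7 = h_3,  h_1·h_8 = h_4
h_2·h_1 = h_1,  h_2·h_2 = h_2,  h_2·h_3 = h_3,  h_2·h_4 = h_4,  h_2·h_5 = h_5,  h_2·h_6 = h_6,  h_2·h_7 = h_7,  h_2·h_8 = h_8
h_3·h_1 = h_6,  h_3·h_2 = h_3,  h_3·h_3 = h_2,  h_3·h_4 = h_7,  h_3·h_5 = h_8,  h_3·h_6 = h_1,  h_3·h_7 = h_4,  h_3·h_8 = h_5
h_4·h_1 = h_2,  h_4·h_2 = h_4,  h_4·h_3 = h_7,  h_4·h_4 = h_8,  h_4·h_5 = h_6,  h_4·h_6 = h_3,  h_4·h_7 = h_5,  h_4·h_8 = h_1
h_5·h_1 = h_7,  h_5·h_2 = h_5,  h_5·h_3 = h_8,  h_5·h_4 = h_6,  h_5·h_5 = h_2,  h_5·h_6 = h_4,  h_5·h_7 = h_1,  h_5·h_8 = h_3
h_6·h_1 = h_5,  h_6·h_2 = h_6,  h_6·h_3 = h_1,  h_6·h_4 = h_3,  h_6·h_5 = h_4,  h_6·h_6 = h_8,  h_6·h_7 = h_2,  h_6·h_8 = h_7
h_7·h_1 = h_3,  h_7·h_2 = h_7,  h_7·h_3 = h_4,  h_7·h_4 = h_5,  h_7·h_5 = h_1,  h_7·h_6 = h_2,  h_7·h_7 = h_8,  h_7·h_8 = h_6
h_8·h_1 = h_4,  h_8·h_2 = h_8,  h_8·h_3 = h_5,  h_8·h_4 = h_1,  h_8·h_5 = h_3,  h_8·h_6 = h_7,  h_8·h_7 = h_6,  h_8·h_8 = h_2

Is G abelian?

Check whether the table is symmetric across its main diagonal.
Every entry (row x, col y) equals the entry (row y, col x), so G is abelian.

Yes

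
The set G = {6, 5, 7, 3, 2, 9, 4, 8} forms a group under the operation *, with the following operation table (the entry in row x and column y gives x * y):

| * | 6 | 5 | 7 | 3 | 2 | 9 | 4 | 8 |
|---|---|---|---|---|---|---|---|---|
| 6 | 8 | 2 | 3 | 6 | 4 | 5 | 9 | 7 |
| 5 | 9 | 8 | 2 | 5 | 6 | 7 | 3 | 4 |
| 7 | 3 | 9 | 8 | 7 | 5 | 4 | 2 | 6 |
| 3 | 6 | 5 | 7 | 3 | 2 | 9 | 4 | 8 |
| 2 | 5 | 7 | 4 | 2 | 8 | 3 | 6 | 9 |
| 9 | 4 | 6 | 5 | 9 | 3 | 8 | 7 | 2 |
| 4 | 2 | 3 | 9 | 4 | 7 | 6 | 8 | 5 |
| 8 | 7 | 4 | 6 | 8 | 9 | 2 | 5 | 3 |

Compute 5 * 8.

4

Read row 5, column 8: 5 * 8 = 4.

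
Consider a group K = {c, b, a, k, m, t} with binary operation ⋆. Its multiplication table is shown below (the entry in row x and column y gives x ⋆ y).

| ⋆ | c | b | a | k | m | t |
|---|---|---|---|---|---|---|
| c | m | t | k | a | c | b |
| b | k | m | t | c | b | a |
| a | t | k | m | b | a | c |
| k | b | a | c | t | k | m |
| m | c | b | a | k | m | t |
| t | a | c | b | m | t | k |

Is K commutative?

k ⋆ c = b but c ⋆ k = a.
Since k and c do not commute, K is not abelian.

No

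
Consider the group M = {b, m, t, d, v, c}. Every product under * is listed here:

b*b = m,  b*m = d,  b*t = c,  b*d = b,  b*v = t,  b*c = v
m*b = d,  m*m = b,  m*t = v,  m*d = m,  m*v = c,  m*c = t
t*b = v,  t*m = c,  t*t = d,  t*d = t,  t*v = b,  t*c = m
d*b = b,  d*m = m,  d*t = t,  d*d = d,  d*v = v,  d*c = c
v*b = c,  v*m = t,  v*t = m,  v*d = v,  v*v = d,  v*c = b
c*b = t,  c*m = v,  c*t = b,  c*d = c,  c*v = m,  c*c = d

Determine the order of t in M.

The identity element is d (its row matches the header).
t^1 = t
t^2 = t * t = d
The first power of t equal to the identity is t^2, so ord(t) = 2.
(Structurally, M here is isomorphic to the symmetric group S_3.)

2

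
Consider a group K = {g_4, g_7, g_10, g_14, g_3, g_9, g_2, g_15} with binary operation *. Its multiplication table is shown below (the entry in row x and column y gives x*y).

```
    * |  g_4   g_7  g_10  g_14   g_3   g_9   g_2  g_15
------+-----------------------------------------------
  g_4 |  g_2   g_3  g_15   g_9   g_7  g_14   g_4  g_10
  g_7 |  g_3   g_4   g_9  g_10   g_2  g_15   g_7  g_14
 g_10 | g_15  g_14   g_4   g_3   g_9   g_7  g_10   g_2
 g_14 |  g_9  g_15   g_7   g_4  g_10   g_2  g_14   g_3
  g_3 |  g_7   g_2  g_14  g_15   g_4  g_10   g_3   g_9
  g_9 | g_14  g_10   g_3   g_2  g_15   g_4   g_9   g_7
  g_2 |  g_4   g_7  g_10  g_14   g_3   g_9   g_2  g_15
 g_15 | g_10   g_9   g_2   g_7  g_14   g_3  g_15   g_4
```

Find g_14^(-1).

g_9

First locate the identity: row g_2 matches the header, so g_2 is the identity.
Scan row g_14 for g_2: g_14*g_9 = g_2. Hence g_14^(-1) = g_9.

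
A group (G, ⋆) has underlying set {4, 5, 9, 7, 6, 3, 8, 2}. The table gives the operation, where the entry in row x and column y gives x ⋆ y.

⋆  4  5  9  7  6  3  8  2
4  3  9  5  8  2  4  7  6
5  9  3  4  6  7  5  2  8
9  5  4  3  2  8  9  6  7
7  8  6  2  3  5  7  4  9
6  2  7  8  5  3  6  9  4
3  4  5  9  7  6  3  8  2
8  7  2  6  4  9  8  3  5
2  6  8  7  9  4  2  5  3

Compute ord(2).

The identity element is 3 (its row matches the header).
2^1 = 2
2^2 = 2 ⋆ 2 = 3
The first power of 2 equal to the identity is 2^2, so ord(2) = 2.
(Structurally, G here is isomorphic to the elementary abelian group (Z_2)^3.)

2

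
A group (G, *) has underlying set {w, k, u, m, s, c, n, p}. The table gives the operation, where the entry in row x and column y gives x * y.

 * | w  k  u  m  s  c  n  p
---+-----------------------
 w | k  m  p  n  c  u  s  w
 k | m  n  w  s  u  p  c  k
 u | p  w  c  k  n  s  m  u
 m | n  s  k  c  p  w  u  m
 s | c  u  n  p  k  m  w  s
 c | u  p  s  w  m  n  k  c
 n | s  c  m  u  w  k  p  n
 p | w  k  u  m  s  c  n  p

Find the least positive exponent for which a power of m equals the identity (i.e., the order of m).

The identity element is p (its row matches the header).
m^1 = m
m^2 = m * m = c
m^3 = c * m = w
m^4 = w * m = n
m^5 = n * m = u
m^6 = u * m = k
m^7 = k * m = s
m^8 = s * m = p
The first power of m equal to the identity is m^8, so ord(m) = 8.

8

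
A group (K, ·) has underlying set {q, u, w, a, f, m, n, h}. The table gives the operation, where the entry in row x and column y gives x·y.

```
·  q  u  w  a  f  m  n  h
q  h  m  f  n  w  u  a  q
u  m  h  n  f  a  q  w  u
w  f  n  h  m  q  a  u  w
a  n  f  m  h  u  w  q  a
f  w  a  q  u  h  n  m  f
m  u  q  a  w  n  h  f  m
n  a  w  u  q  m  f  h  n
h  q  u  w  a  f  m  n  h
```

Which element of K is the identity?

The identity e satisfies e·x = x for all x, so its row in the table reproduces the column headers.
Row h reads: q, u, w, a, f, m, n, h — exactly the header order. So h is the identity.

h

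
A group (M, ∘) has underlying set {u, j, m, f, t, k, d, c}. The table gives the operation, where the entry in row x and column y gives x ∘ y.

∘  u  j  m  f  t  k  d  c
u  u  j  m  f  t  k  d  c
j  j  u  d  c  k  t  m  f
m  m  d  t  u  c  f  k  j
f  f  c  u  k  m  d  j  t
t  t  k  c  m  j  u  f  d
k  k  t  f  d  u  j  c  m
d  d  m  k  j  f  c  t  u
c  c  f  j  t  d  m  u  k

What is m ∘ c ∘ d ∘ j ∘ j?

m ∘ c = j
j ∘ d = m
m ∘ j = d
d ∘ j = m

m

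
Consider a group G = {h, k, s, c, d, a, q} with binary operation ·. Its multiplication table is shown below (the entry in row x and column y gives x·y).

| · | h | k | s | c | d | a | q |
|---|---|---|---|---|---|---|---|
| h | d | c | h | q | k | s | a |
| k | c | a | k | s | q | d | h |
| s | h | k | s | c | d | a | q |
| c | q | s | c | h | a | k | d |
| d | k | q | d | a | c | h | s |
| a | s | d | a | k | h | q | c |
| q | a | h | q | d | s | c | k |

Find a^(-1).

h

First locate the identity: row s matches the header, so s is the identity.
Scan row a for s: a·h = s. Hence a^(-1) = h.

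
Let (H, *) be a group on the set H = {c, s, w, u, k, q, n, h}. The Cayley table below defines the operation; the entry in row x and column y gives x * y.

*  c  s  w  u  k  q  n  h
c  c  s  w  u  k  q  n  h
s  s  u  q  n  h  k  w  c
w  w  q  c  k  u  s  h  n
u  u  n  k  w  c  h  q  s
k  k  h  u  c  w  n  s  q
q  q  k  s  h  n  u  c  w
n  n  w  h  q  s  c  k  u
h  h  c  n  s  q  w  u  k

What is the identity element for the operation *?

The identity e satisfies e * x = x for all x, so its row in the table reproduces the column headers.
Row c reads: c, s, w, u, k, q, n, h — exactly the header order. So c is the identity.

c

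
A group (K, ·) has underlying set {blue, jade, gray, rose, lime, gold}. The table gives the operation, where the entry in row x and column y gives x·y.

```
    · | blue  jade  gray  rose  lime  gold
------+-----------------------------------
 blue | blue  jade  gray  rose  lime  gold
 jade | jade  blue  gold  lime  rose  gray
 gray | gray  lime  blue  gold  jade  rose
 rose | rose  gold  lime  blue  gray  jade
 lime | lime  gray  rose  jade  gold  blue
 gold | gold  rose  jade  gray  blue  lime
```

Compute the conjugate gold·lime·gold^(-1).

lime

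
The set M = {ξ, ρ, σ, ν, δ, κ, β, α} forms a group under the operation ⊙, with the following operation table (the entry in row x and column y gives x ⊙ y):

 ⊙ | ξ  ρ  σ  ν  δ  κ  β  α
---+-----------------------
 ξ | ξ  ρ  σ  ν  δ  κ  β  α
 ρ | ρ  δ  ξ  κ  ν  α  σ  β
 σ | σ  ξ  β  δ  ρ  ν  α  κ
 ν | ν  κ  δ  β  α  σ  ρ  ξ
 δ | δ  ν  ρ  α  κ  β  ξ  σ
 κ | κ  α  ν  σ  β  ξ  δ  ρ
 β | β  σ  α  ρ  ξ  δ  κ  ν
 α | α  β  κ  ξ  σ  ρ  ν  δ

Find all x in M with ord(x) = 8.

{α, ν, ρ, σ}

Identity is ξ. Compute the order of each non-identity element by repeated multiplication:
  ρ: ρ → δ → ν → κ → α → β → σ → ξ  (order 8)
  σ: σ → β → α → κ → ν → δ → ρ → ξ  (order 8)
  ν: ν → β → ρ → κ → σ → δ → α → ξ  (order 8)
  δ: δ → κ → β → ξ  (order 4)
  κ: κ → ξ  (order 2)
  β: β → κ → δ → ξ  (order 4)
  α: α → δ → σ → κ → ρ → β → ν → ξ  (order 8)
Elements of order 8: {α, ν, ρ, σ}.
(Structurally, M here is isomorphic to the cyclic group Z_8.)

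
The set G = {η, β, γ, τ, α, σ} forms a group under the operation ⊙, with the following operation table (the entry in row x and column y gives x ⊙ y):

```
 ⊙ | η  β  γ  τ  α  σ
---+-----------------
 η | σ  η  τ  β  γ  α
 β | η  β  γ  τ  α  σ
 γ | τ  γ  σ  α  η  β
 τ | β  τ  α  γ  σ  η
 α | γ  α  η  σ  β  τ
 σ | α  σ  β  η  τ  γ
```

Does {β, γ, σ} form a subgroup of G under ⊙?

{β, γ, σ} contains the identity β.
Checking products: every product of two elements of {β, γ, σ} (read from the table) lies in {β, γ, σ}, so the set is closed.
In a finite group, a nonempty closed subset is a subgroup. So {β, γ, σ} ≤ G.

Yes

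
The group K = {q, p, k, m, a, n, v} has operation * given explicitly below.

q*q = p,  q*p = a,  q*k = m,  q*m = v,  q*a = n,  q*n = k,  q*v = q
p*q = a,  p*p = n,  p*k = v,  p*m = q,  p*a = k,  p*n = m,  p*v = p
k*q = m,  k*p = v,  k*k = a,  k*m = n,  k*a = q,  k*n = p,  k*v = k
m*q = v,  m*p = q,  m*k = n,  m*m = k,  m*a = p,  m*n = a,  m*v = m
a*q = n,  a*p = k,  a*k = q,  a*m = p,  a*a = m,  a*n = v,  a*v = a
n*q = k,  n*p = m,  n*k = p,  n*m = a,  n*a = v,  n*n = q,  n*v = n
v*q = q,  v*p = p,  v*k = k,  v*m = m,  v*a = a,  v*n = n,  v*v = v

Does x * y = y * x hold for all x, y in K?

Yes

Check whether the table is symmetric across its main diagonal.
Every entry (row x, col y) equals the entry (row y, col x), so K is abelian.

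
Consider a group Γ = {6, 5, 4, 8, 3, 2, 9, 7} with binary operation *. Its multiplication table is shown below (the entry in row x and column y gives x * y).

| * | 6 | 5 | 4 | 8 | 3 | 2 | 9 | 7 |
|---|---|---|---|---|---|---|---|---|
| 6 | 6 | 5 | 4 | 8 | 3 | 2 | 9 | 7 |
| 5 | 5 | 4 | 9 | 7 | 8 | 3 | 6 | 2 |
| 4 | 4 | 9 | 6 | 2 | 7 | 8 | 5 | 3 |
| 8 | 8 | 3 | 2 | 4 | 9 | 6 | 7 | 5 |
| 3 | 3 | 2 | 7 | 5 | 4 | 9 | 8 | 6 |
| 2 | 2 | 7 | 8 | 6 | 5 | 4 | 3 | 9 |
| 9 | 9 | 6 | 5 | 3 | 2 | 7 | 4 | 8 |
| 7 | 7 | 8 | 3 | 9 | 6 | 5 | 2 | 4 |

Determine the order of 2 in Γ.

The identity element is 6 (its row matches the header).
2^1 = 2
2^2 = 2 * 2 = 4
2^3 = 4 * 2 = 8
2^4 = 8 * 2 = 6
The first power of 2 equal to the identity is 2^4, so ord(2) = 4.

4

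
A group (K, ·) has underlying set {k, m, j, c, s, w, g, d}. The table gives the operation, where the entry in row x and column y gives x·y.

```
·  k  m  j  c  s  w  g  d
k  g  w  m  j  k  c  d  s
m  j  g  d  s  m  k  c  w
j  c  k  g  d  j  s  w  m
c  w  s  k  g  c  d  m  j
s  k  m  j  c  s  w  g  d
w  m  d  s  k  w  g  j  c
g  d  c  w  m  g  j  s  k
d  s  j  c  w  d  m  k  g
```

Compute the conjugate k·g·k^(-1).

g

The identity is s. In row k, the entry s sits in column d, so k^(-1) = d.
k·g = d
d·d = g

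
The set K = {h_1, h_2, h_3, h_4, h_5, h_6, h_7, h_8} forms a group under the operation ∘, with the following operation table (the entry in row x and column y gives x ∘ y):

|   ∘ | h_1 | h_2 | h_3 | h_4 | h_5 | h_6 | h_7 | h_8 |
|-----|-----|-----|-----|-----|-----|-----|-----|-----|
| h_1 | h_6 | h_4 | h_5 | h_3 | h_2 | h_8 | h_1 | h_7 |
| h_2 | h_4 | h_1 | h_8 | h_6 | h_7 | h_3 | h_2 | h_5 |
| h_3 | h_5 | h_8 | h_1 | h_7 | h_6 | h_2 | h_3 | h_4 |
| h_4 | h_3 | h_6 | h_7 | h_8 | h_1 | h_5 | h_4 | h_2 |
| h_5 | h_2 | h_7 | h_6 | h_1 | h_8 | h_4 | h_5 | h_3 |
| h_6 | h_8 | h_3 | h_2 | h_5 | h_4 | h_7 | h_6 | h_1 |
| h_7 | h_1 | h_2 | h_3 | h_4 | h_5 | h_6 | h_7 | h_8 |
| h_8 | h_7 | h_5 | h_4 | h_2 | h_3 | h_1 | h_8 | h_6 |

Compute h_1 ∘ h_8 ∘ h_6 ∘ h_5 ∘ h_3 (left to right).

h_7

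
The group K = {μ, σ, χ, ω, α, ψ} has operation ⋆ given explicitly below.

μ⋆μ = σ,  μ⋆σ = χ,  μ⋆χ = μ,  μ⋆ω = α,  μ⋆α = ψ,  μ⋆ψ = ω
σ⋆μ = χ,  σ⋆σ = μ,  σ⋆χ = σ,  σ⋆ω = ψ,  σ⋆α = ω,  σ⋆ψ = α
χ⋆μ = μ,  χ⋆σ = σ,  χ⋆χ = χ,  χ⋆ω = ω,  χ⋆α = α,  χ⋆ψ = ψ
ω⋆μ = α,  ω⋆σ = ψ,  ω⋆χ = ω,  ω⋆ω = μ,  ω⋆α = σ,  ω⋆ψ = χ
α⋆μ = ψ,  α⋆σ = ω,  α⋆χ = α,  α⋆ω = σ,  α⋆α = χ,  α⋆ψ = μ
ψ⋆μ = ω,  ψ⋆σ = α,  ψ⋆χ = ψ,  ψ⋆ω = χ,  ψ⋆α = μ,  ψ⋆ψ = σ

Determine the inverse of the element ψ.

ω

First locate the identity: row χ matches the header, so χ is the identity.
Scan row ψ for χ: ψ ⋆ ω = χ. Hence ψ^(-1) = ω.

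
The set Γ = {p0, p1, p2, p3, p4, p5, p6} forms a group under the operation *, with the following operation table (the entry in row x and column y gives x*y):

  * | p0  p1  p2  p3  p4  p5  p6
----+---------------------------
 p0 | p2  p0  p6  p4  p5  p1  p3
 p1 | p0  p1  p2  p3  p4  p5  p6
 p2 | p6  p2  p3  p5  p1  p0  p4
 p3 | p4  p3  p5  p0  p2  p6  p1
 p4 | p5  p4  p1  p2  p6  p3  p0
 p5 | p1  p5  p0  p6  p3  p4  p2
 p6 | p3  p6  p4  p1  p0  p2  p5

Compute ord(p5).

7

The identity element is p1 (its row matches the header).
p5^1 = p5
p5^2 = p5*p5 = p4
p5^3 = p4*p5 = p3
p5^4 = p3*p5 = p6
p5^5 = p6*p5 = p2
p5^6 = p2*p5 = p0
p5^7 = p0*p5 = p1
The first power of p5 equal to the identity is p5^7, so ord(p5) = 7.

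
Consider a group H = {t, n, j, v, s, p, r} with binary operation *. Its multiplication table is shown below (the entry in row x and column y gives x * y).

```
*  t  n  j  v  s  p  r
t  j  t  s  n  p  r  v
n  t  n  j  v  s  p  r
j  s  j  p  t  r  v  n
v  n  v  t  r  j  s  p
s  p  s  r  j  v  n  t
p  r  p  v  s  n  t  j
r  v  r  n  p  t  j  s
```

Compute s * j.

r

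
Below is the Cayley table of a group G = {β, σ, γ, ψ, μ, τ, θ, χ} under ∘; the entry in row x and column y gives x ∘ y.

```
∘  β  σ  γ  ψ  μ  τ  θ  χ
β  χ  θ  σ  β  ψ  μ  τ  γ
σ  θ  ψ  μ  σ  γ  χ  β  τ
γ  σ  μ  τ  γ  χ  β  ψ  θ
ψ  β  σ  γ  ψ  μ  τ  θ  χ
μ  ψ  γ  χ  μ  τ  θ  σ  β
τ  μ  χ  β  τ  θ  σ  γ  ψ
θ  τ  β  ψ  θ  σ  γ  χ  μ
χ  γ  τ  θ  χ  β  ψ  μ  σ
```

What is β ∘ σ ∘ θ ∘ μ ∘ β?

χ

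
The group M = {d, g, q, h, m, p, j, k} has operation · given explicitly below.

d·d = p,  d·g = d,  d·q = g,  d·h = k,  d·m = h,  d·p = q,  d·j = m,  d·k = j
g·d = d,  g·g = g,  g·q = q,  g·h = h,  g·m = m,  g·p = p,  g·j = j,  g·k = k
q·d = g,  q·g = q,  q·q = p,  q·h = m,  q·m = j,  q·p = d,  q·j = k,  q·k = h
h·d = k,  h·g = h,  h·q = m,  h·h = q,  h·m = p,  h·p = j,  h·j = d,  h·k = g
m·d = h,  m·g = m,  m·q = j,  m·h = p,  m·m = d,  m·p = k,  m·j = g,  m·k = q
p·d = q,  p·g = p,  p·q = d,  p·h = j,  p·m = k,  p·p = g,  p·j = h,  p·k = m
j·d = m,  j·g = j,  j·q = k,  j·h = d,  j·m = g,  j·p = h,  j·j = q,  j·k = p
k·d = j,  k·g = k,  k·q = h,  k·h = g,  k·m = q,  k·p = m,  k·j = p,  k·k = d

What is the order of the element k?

8

The identity element is g (its row matches the header).
k^1 = k
k^2 = k·k = d
k^3 = d·k = j
k^4 = j·k = p
k^5 = p·k = m
k^6 = m·k = q
k^7 = q·k = h
k^8 = h·k = g
The first power of k equal to the identity is k^8, so ord(k) = 8.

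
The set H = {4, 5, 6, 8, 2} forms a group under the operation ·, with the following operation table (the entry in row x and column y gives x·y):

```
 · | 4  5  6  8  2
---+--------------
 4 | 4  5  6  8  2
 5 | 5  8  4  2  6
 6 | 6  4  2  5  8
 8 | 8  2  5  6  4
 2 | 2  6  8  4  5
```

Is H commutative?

Yes

Check whether the table is symmetric across its main diagonal.
Every entry (row x, col y) equals the entry (row y, col x), so H is abelian.
(In fact H ≅ the cyclic group Z_5.)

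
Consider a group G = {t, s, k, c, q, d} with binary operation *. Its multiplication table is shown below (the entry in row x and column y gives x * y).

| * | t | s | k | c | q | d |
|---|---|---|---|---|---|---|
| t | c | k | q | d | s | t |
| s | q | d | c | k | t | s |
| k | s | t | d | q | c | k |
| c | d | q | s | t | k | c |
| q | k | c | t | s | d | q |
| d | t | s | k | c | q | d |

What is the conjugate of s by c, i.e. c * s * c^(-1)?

k

The identity is d. In row c, the entry d sits in column t, so c^(-1) = t.
c * s = q
q * t = k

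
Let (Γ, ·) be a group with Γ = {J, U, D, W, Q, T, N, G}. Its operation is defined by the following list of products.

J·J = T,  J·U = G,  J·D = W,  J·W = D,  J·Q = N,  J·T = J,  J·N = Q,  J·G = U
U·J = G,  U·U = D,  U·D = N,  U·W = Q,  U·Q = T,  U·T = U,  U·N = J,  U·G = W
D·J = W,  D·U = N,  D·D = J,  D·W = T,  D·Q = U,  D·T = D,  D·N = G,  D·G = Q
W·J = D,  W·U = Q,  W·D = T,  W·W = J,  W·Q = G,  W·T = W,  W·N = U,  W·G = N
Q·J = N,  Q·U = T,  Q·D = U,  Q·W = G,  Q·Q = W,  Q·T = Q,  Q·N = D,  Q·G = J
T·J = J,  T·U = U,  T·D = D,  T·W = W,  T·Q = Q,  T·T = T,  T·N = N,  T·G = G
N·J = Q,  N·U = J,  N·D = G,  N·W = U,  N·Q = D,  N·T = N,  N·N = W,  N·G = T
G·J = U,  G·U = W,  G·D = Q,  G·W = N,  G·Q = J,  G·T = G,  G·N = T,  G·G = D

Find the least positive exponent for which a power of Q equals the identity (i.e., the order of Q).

The identity element is T (its row matches the header).
Q^1 = Q
Q^2 = Q·Q = W
Q^3 = W·Q = G
Q^4 = G·Q = J
Q^5 = J·Q = N
Q^6 = N·Q = D
Q^7 = D·Q = U
Q^8 = U·Q = T
The first power of Q equal to the identity is Q^8, so ord(Q) = 8.
(Structurally, Γ here is isomorphic to the cyclic group Z_8.)

8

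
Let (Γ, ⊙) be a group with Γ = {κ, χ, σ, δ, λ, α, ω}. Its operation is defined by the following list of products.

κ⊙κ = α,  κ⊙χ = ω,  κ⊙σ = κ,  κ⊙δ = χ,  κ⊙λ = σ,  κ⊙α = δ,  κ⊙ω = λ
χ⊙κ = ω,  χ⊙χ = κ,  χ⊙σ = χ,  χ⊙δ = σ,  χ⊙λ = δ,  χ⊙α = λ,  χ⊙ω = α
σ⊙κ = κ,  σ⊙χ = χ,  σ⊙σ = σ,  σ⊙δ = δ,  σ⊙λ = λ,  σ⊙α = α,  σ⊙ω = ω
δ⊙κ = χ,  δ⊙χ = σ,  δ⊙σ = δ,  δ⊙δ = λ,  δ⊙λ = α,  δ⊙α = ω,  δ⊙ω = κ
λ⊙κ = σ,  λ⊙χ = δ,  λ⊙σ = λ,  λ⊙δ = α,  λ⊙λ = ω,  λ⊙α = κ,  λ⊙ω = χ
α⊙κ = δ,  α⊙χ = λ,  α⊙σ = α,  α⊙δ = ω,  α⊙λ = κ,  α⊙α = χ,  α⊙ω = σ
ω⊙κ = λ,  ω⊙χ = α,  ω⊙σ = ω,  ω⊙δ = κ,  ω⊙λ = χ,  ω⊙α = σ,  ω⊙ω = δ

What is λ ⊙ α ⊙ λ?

σ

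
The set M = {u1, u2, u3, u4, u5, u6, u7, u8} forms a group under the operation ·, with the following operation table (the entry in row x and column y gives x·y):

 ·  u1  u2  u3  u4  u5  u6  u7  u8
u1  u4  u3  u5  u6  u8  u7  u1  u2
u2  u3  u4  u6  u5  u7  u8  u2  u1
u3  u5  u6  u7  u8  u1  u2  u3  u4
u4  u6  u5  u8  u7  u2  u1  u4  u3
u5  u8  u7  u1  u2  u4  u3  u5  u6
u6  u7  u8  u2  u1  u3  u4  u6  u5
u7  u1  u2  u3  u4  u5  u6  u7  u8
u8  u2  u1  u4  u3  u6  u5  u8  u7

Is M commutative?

Check whether the table is symmetric across its main diagonal.
Every entry (row x, col y) equals the entry (row y, col x), so M is abelian.

Yes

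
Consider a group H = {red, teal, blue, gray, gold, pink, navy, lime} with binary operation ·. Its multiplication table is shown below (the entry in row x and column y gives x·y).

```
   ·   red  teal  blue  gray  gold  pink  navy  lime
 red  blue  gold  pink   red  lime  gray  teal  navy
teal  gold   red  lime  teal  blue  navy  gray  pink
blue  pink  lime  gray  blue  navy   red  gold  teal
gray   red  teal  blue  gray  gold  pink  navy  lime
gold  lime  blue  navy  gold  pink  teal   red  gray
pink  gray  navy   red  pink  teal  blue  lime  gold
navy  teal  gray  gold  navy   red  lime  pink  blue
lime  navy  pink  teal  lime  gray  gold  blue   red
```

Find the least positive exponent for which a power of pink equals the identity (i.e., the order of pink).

4

The identity element is gray (its row matches the header).
pink^1 = pink
pink^2 = pink·pink = blue
pink^3 = blue·pink = red
pink^4 = red·pink = gray
The first power of pink equal to the identity is pink^4, so ord(pink) = 4.
(Structurally, H here is isomorphic to the cyclic group Z_8.)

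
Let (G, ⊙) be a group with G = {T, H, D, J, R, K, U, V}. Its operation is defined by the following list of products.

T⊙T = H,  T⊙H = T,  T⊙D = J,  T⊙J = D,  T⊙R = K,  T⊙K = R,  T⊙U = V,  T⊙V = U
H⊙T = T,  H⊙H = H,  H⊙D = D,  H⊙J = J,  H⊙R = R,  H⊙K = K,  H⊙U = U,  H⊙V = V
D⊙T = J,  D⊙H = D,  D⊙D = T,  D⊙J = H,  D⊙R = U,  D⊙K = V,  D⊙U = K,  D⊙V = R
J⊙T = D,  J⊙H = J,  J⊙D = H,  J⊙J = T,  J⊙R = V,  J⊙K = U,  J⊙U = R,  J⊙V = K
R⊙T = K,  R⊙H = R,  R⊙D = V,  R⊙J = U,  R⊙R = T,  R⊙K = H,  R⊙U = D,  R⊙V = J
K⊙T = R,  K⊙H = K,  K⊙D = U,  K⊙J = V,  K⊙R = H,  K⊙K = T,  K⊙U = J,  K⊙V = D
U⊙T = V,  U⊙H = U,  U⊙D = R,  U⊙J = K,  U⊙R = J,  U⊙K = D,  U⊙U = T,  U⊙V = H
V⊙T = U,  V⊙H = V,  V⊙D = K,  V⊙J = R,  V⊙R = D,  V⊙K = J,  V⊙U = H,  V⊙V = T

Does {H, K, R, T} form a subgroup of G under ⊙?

Yes

{H, K, R, T} contains the identity H.
Checking products: every product of two elements of {H, K, R, T} (read from the table) lies in {H, K, R, T}, so the set is closed.
In a finite group, a nonempty closed subset is a subgroup. So {H, K, R, T} ≤ G.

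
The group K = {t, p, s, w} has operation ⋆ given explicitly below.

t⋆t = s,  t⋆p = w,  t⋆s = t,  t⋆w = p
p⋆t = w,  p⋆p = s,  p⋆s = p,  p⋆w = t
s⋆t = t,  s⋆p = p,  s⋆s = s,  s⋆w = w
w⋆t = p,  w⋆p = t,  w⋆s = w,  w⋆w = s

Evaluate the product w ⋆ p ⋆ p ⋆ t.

p

w ⋆ p = t
t ⋆ p = w
w ⋆ t = p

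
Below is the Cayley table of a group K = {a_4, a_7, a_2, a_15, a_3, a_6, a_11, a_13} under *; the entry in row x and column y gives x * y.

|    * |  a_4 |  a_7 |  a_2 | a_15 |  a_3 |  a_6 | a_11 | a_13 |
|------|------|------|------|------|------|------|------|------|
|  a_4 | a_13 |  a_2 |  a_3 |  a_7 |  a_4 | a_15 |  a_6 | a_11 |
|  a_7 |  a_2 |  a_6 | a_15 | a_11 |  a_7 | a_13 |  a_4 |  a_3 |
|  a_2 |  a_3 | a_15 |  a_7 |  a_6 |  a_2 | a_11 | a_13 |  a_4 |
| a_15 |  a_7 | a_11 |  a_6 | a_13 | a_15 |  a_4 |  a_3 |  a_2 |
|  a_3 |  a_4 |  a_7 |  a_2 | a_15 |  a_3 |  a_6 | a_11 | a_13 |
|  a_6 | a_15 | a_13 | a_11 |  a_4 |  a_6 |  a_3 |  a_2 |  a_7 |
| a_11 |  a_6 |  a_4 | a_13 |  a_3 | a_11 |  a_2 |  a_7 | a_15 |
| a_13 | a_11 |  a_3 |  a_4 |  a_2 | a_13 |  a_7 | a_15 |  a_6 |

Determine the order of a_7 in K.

4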